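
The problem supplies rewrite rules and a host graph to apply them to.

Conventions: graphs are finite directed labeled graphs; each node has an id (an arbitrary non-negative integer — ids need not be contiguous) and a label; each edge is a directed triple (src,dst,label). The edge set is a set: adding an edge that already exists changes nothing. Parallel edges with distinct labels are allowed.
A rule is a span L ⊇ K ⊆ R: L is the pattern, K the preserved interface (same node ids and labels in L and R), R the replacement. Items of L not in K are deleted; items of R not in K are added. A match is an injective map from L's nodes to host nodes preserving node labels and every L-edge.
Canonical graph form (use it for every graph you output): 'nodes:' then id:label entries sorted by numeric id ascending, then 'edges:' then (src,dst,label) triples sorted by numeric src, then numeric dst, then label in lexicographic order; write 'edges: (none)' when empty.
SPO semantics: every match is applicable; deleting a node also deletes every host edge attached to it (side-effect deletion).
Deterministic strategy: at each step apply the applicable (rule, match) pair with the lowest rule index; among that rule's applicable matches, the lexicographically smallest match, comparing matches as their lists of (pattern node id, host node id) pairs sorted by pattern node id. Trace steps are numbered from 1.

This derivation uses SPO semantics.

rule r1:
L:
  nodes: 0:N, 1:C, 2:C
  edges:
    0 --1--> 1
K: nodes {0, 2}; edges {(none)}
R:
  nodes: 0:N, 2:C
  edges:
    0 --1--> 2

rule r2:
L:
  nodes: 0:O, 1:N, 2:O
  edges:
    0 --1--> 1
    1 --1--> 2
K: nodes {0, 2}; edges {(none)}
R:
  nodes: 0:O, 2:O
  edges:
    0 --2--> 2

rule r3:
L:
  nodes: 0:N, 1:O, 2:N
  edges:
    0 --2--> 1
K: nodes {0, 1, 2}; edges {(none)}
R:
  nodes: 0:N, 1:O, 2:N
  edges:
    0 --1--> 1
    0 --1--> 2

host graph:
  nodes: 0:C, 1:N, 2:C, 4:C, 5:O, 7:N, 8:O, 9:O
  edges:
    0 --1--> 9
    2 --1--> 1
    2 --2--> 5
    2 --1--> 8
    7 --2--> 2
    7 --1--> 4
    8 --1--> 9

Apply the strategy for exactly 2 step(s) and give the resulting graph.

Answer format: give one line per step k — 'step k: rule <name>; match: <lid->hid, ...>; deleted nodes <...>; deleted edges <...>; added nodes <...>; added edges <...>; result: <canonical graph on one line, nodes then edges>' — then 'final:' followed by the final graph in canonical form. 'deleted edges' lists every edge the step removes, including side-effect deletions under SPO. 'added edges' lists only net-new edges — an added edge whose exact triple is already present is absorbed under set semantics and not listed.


step 1: rule r1; match: 0->7, 1->4, 2->0; deleted nodes 4; deleted edges (7,4,1); added nodes (none); added edges (7,0,1); result: nodes: 0:C, 1:N, 2:C, 5:O, 7:N, 8:O, 9:O edges: (0,9,1); (2,1,1); (2,5,2); (2,8,1); (7,0,1); (7,2,2); (8,9,1)
step 2: rule r1; match: 0->7, 1->0, 2->2; deleted nodes 0; deleted edges (0,9,1); (7,0,1); added nodes (none); added edges (7,2,1); result: nodes: 1:N, 2:C, 5:O, 7:N, 8:O, 9:O edges: (2,1,1); (2,5,2); (2,8,1); (7,2,1); (7,2,2); (8,9,1)
final:
nodes: 1:N, 2:C, 5:O, 7:N, 8:O, 9:O
edges: (2,1,1); (2,5,2); (2,8,1); (7,2,1); (7,2,2); (8,9,1)


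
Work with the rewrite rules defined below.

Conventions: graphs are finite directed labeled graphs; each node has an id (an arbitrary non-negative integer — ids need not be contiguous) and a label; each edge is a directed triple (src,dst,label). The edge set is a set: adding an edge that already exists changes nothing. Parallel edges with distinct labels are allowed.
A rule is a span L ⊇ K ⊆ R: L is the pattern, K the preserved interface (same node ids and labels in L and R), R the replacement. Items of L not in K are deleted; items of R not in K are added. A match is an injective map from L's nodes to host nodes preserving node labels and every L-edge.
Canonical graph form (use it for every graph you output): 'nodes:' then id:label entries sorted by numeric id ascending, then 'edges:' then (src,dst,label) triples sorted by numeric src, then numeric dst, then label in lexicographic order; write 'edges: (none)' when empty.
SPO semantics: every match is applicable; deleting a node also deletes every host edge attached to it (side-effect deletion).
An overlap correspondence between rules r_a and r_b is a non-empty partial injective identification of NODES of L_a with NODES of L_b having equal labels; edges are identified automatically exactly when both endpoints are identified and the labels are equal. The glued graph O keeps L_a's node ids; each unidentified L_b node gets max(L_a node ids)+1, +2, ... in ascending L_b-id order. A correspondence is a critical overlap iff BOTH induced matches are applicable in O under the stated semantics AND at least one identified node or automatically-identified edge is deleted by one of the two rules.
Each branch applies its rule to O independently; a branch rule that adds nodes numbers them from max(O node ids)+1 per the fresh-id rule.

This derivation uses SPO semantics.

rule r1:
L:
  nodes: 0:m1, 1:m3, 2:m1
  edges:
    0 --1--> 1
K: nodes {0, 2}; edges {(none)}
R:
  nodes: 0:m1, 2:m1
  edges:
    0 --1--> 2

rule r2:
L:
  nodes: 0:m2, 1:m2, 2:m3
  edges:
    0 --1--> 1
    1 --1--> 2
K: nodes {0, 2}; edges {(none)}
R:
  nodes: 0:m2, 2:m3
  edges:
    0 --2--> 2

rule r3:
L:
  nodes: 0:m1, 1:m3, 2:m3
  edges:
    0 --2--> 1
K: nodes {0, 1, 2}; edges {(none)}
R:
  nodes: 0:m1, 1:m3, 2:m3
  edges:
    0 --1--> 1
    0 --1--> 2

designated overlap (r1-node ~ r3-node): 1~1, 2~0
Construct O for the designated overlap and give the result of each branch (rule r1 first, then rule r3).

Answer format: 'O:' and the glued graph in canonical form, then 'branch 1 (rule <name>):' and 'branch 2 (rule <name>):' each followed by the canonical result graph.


O:
nodes: 0:m1, 1:m3, 2:m1, 3:m3
edges: (0,1,1); (2,1,2)
branch 1 (rule r1):
nodes: 0:m1, 2:m1, 3:m3
edges: (0,2,1)
branch 2 (rule r3):
nodes: 0:m1, 1:m3, 2:m1, 3:m3
edges: (0,1,1); (2,1,1); (2,3,1)


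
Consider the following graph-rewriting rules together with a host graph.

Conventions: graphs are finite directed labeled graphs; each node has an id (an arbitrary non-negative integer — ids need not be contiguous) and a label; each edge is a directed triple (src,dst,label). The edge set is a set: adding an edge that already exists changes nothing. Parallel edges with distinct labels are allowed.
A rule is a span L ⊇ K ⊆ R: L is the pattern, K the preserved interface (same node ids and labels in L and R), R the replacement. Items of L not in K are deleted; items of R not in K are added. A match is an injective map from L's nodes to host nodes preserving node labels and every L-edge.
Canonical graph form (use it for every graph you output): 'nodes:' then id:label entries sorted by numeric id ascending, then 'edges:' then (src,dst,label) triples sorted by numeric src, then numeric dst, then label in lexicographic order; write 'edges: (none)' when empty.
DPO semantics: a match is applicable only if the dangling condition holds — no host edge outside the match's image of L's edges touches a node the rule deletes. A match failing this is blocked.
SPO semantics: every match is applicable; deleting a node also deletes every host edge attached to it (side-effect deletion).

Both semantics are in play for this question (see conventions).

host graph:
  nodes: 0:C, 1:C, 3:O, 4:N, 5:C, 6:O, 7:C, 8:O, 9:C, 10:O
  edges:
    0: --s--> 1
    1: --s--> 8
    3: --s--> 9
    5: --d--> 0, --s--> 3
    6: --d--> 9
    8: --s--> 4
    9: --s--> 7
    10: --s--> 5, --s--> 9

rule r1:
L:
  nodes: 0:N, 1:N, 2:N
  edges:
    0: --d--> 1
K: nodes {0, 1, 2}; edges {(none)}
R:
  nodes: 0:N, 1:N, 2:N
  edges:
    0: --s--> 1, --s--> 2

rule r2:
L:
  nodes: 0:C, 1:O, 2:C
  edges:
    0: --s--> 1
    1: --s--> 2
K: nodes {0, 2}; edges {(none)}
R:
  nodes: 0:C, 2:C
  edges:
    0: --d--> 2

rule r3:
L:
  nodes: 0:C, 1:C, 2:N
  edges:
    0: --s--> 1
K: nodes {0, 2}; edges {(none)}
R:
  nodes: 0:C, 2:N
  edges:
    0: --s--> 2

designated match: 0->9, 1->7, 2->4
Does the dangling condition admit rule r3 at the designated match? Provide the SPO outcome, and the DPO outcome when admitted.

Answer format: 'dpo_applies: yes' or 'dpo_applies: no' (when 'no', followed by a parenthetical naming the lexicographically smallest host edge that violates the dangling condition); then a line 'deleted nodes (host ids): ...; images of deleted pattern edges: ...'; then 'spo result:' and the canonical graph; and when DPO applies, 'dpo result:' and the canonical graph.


dpo_applies: yes
deleted nodes (host ids): 7; images of deleted pattern edges: (9,7,s)
spo result:
nodes: 0:C, 1:C, 3:O, 4:N, 5:C, 6:O, 8:O, 9:C, 10:O
edges: (0,1,s); (1,8,s); (3,9,s); (5,0,d); (5,3,s); (6,9,d); (8,4,s); (9,4,s); (10,5,s); (10,9,s)
dpo result:
nodes: 0:C, 1:C, 3:O, 4:N, 5:C, 6:O, 8:O, 9:C, 10:O
edges: (0,1,s); (1,8,s); (3,9,s); (5,0,d); (5,3,s); (6,9,d); (8,4,s); (9,4,s); (10,5,s); (10,9,s)


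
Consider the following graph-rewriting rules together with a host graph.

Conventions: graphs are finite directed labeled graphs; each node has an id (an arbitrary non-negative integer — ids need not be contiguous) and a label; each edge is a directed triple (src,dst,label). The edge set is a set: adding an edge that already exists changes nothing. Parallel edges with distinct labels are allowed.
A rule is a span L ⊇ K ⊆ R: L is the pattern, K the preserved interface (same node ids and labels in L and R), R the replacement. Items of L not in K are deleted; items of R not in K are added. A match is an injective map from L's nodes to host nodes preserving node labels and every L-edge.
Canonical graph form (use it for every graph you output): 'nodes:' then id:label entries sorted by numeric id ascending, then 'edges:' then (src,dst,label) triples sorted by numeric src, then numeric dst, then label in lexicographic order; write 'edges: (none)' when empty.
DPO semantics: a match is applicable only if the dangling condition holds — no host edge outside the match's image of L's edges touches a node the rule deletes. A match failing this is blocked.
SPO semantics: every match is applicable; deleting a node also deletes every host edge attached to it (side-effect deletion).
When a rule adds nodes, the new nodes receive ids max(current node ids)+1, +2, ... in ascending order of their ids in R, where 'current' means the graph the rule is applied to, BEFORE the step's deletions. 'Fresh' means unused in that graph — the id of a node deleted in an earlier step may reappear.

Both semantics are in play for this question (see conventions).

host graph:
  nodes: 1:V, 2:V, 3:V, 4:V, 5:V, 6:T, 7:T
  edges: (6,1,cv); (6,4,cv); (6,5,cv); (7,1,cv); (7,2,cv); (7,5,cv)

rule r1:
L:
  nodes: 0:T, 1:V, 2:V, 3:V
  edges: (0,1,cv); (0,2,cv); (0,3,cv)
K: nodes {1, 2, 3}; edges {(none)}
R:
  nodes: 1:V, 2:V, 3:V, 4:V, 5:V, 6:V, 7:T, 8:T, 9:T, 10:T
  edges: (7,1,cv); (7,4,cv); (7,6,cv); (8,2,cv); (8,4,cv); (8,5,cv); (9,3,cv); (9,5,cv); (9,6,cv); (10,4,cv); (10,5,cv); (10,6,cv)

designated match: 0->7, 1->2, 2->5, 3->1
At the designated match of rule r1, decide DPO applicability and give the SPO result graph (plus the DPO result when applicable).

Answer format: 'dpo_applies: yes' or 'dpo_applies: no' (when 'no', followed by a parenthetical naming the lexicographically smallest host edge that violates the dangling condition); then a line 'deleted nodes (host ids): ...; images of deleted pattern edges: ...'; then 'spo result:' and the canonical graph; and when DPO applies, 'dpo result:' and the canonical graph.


dpo_applies: yes
deleted nodes (host ids): 7; images of deleted pattern edges: (7,1,cv); (7,2,cv); (7,5,cv)
spo result:
nodes: 1:V, 2:V, 3:V, 4:V, 5:V, 6:T, 8:V, 9:V, 10:V, 11:T, 12:T, 13:T, 14:T
edges: (6,1,cv); (6,4,cv); (6,5,cv); (11,2,cv); (11,8,cv); (11,10,cv); (12,5,cv); (12,8,cv); (12,9,cv); (13,1,cv); (13,9,cv); (13,10,cv); (14,8,cv); (14,9,cv); (14,10,cv)
dpo result:
nodes: 1:V, 2:V, 3:V, 4:V, 5:V, 6:T, 8:V, 9:V, 10:V, 11:T, 12:T, 13:T, 14:T
edges: (6,1,cv); (6,4,cv); (6,5,cv); (11,2,cv); (11,8,cv); (11,10,cv); (12,5,cv); (12,8,cv); (12,9,cv); (13,1,cv); (13,9,cv); (13,10,cv); (14,8,cv); (14,9,cv); (14,10,cv)


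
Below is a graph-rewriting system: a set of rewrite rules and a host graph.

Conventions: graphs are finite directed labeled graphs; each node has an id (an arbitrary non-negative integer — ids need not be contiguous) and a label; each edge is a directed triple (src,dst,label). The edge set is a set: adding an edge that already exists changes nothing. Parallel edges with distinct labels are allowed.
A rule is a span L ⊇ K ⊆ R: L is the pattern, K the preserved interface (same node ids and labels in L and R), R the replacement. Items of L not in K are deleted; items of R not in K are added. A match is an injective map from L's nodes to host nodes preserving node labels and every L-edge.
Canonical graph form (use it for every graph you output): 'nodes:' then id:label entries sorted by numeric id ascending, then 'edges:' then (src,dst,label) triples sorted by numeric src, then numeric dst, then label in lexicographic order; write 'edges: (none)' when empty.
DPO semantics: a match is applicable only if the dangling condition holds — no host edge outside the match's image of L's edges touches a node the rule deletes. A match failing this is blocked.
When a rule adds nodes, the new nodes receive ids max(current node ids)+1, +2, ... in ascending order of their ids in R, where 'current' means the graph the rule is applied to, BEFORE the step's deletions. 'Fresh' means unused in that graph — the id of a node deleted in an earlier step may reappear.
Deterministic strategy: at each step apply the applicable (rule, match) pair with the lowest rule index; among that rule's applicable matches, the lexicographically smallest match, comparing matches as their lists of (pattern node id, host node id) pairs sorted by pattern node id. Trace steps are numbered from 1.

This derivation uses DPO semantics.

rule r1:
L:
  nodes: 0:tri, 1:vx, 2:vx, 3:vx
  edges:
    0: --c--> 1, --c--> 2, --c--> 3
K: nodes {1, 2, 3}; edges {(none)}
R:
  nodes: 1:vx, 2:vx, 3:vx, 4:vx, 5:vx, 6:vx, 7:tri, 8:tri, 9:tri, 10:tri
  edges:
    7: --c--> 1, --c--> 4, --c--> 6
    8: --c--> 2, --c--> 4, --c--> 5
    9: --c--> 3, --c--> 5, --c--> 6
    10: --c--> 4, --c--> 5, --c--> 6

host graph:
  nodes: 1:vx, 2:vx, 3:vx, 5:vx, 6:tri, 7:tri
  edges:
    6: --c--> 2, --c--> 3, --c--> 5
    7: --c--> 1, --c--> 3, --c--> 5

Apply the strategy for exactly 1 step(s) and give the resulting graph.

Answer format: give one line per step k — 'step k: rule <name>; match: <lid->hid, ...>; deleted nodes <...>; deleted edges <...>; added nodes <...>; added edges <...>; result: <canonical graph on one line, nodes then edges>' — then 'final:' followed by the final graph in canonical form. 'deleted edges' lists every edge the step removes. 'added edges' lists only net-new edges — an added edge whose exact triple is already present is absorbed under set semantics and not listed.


step 1: rule r1; match: 0->6, 1->2, 2->3, 3->5; deleted nodes 6; deleted edges (6,2,c); (6,3,c); (6,5,c); added nodes 8, 9, 10, 11, 12, 13, 14; added edges (11,2,c); (11,8,c); (11,10,c); (12,3,c); (12,8,c); (12,9,c); (13,5,c); (13,9,c); (13,10,c); (14,8,c); (14,9,c); (14,10,c); result: nodes: 1:vx, 2:vx, 3:vx, 5:vx, 7:tri, 8:vx, 9:vx, 10:vx, 11:tri, 12:tri, 13:tri, 14:tri edges: (7,1,c); (7,3,c); (7,5,c); (11,2,c); (11,8,c); (11,10,c); (12,3,c); (12,8,c); (12,9,c); (13,5,c); (13,9,c); (13,10,c); (14,8,c); (14,9,c); (14,10,c)
final:
nodes: 1:vx, 2:vx, 3:vx, 5:vx, 7:tri, 8:vx, 9:vx, 10:vx, 11:tri, 12:tri, 13:tri, 14:tri
edges: (7,1,c); (7,3,c); (7,5,c); (11,2,c); (11,8,c); (11,10,c); (12,3,c); (12,8,c); (12,9,c); (13,5,c); (13,9,c); (13,10,c); (14,8,c); (14,9,c); (14,10,c)


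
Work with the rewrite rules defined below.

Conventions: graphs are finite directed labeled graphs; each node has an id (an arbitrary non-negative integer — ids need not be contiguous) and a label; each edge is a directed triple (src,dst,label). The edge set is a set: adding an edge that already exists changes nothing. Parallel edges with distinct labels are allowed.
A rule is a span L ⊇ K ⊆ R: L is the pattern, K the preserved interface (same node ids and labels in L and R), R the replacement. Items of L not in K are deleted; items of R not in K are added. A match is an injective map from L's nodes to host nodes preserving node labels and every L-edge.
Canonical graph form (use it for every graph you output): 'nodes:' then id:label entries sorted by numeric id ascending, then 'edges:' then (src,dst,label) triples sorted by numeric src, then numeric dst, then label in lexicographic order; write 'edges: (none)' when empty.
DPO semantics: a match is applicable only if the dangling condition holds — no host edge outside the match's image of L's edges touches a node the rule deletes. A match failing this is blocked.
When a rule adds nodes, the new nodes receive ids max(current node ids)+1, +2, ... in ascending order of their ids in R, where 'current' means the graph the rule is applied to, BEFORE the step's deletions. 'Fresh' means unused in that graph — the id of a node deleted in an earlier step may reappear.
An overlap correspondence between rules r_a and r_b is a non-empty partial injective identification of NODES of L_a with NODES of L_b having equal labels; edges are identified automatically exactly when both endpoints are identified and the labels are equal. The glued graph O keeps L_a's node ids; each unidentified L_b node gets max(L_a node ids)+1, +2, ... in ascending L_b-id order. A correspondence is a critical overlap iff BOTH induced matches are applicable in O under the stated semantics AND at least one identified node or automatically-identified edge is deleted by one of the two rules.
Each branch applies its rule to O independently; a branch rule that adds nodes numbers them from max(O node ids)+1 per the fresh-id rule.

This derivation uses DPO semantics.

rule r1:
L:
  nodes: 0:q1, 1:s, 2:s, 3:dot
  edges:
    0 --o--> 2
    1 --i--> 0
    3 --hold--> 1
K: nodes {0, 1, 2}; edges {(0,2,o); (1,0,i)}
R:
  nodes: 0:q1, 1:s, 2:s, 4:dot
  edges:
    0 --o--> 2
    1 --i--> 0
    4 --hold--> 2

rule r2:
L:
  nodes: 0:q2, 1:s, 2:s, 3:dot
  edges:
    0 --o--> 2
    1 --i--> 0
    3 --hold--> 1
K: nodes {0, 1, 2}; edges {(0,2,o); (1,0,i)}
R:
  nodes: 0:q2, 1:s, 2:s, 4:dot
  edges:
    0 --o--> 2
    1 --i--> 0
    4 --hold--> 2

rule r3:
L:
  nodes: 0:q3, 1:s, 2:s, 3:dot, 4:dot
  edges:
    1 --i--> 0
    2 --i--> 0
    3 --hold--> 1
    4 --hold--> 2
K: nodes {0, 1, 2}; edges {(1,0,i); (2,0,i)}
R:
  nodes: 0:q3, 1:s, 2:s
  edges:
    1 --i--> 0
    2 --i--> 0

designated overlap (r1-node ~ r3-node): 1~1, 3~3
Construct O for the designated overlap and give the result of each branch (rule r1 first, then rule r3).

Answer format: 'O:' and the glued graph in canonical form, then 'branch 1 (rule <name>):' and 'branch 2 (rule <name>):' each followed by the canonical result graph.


O:
nodes: 0:q1, 1:s, 2:s, 3:dot, 4:q3, 5:s, 6:dot
edges: (0,2,o); (1,0,i); (1,4,i); (3,1,hold); (5,4,i); (6,5,hold)
branch 1 (rule r1):
nodes: 0:q1, 1:s, 2:s, 4:q3, 5:s, 6:dot, 7:dot
edges: (0,2,o); (1,0,i); (1,4,i); (5,4,i); (6,5,hold); (7,2,hold)
branch 2 (rule r3):
nodes: 0:q1, 1:s, 2:s, 4:q3, 5:s
edges: (0,2,o); (1,0,i); (1,4,i); (5,4,i)


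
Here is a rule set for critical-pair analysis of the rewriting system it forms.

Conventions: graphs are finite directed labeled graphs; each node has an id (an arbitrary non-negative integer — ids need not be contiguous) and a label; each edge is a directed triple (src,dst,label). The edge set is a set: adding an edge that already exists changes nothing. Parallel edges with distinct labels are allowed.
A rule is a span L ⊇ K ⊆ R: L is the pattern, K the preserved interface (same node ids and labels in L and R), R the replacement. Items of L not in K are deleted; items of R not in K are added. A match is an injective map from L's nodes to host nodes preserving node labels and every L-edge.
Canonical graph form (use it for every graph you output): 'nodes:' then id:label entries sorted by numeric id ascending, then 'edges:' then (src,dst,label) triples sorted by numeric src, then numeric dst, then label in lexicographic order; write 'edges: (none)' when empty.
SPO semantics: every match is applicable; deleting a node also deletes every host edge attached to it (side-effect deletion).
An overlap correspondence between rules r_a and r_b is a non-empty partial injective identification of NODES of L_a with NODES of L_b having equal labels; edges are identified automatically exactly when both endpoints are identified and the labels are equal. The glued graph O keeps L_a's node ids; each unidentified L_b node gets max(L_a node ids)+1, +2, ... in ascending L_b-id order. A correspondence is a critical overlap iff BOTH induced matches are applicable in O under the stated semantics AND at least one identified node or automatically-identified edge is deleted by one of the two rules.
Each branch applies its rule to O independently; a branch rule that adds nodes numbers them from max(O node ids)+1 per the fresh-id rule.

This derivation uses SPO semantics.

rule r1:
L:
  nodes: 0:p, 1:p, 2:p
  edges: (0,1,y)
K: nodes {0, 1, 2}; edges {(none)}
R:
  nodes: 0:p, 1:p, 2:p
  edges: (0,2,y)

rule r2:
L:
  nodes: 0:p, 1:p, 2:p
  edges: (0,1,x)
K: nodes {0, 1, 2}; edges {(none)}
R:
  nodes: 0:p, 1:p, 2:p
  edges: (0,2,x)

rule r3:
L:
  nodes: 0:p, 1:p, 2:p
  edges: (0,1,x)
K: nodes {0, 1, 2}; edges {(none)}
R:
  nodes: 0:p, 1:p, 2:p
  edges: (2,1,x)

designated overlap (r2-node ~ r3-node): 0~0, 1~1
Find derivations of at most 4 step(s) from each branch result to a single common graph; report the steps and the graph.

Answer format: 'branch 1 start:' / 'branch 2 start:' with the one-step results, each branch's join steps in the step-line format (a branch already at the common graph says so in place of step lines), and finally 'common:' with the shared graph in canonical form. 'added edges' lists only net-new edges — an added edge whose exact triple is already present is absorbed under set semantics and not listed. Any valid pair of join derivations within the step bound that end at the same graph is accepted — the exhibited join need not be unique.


branch 1 start:
nodes: 0:p, 1:p, 2:p, 3:p
edges: (0,2,x)
branch 2 start:
nodes: 0:p, 1:p, 2:p, 3:p
edges: (3,1,x)
branch 1 step 1: rule r2; match: 0->0, 1->2, 2->1; deleted nodes (none); deleted edges (0,2,x); added nodes (none); added edges (0,1,x); result: nodes: 0:p, 1:p, 2:p, 3:p edges: (0,1,x)
branch 2 step 1: rule r3; match: 0->3, 1->1, 2->0; deleted nodes (none); deleted edges (3,1,x); added nodes (none); added edges (0,1,x); result: nodes: 0:p, 1:p, 2:p, 3:p edges: (0,1,x)
common:
nodes: 0:p, 1:p, 2:p, 3:p
edges: (0,1,x)


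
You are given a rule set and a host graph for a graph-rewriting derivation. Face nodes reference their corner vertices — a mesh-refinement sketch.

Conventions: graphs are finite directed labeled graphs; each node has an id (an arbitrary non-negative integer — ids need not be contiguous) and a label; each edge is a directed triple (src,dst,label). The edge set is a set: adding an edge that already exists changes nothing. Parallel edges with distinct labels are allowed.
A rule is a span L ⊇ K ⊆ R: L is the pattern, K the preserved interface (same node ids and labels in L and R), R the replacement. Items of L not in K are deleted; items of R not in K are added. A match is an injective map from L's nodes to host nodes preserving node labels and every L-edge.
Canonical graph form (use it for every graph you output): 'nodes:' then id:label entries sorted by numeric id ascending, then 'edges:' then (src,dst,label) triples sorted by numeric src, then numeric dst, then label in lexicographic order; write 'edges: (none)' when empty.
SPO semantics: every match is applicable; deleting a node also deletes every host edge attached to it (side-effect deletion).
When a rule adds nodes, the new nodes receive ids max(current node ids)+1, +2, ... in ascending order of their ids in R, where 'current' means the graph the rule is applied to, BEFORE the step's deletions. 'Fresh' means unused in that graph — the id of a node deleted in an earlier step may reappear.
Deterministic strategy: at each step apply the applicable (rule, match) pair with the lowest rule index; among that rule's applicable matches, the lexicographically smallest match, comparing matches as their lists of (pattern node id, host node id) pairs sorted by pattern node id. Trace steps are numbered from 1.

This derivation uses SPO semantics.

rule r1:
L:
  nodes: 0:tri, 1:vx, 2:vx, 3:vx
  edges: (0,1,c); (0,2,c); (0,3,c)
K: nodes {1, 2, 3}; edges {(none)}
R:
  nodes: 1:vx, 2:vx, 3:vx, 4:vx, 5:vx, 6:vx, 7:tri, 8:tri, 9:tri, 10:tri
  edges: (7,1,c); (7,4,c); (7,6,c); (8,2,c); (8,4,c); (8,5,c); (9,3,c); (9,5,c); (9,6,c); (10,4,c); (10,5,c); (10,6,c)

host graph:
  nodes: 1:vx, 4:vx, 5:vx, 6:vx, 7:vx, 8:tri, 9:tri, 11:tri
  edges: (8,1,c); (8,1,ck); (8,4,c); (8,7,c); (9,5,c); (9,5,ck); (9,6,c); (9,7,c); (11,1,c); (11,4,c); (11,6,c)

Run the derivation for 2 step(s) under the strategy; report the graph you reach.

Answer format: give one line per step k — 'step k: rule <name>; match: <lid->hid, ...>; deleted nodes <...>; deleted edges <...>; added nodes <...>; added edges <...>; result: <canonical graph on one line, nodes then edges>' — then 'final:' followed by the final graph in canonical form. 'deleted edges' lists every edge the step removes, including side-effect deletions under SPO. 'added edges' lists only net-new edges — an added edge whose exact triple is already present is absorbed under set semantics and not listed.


step 1: rule r1; match: 0->8, 1->1, 2->4, 3->7; deleted nodes 8; deleted edges (8,1,c); (8,1,ck); (8,4,c); (8,7,c); added nodes 12, 13, 14, 15, 16, 17, 18; added edges (15,1,c); (15,12,c); (15,14,c); (16,4,c); (16,12,c); (16,13,c); (17,7,c); (17,13,c); (17,14,c); (18,12,c); (18,13,c); (18,14,c); result: nodes: 1:vx, 4:vx, 5:vx, 6:vx, 7:vx, 9:tri, 11:tri, 12:vx, 13:vx, 14:vx, 15:tri, 16:tri, 17:tri, 18:tri edges: (9,5,c); (9,5,ck); (9,6,c); (9,7,c); (11,1,c); (11,4,c); (11,6,c); (15,1,c); (15,12,c); (15,14,c); (16,4,c); (16,12,c); (16,13,c); (17,7,c); (17,13,c); (17,14,c); (18,12,c); (18,13,c); (18,14,c)
step 2: rule r1; match: 0->9, 1->5, 2->6, 3->7; deleted nodes 9; deleted edges (9,5,c); (9,5,ck); (9,6,c); (9,7,c); added nodes 19, 20, 21, 22, 23, 24, 25; added edges (22,5,c); (22,19,c); (22,21,c); (23,6,c); (23,19,c); (23,20,c); (24,7,c); (24,20,c); (24,21,c); (25,19,c); (25,20,c); (25,21,c); result: nodes: 1:vx, 4:vx, 5:vx, 6:vx, 7:vx, 11:tri, 12:vx, 13:vx, 14:vx, 15:tri, 16:tri, 17:tri, 18:tri, 19:vx, 20:vx, 21:vx, 22:tri, 23:tri, 24:tri, 25:tri edges: (11,1,c); (11,4,c); (11,6,c); (15,1,c); (15,12,c); (15,14,c); (16,4,c); (16,12,c); (16,13,c); (17,7,c); (17,13,c); (17,14,c); (18,12,c); (18,13,c); (18,14,c); (22,5,c); (22,19,c); (22,21,c); (23,6,c); (23,19,c); (23,20,c); (24,7,c); (24,20,c); (24,21,c); (25,19,c); (25,20,c); (25,21,c)
final:
nodes: 1:vx, 4:vx, 5:vx, 6:vx, 7:vx, 11:tri, 12:vx, 13:vx, 14:vx, 15:tri, 16:tri, 17:tri, 18:tri, 19:vx, 20:vx, 21:vx, 22:tri, 23:tri, 24:tri, 25:tri
edges: (11,1,c); (11,4,c); (11,6,c); (15,1,c); (15,12,c); (15,14,c); (16,4,c); (16,12,c); (16,13,c); (17,7,c); (17,13,c); (17,14,c); (18,12,c); (18,13,c); (18,14,c); (22,5,c); (22,19,c); (22,21,c); (23,6,c); (23,19,c); (23,20,c); (24,7,c); (24,20,c); (24,21,c); (25,19,c); (25,20,c); (25,21,c)


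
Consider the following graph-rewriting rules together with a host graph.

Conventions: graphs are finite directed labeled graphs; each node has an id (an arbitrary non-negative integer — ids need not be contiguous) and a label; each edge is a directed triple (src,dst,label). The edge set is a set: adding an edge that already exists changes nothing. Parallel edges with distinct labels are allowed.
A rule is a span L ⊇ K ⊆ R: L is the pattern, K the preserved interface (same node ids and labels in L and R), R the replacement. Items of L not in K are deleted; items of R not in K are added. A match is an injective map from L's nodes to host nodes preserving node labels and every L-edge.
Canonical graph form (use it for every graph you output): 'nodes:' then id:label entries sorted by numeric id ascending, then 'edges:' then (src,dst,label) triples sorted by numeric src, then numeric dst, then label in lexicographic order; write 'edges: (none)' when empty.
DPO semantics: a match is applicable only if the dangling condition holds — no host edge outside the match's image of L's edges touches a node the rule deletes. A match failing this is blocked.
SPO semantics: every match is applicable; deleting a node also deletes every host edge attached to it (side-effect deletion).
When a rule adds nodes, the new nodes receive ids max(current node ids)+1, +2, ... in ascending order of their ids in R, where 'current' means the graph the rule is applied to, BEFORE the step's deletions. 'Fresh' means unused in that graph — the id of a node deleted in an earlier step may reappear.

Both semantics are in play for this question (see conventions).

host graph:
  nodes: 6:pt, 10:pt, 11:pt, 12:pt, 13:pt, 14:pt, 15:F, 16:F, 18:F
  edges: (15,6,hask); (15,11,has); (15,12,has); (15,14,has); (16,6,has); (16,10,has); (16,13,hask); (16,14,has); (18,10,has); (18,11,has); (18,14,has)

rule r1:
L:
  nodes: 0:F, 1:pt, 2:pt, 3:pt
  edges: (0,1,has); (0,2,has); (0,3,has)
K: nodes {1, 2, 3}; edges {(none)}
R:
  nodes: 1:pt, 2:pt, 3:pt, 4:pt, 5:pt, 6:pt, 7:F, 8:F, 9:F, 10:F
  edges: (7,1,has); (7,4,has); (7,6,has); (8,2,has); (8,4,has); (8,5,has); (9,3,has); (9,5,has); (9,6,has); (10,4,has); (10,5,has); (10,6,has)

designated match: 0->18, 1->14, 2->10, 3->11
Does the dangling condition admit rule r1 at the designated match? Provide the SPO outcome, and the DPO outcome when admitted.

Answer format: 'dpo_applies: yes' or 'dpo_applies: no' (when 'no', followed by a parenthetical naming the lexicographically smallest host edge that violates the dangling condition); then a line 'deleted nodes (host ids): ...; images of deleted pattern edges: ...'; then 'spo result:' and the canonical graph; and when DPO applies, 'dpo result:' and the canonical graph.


dpo_applies: yes
deleted nodes (host ids): 18; images of deleted pattern edges: (18,10,has); (18,11,has); (18,14,has)
spo result:
nodes: 6:pt, 10:pt, 11:pt, 12:pt, 13:pt, 14:pt, 15:F, 16:F, 19:pt, 20:pt, 21:pt, 22:F, 23:F, 24:F, 25:F
edges: (15,6,hask); (15,11,has); (15,12,has); (15,14,has); (16,6,has); (16,10,has); (16,13,hask); (16,14,has); (22,14,has); (22,19,has); (22,21,has); (23,10,has); (23,19,has); (23,20,has); (24,11,has); (24,20,has); (24,21,has); (25,19,has); (25,20,has); (25,21,has)
dpo result:
nodes: 6:pt, 10:pt, 11:pt, 12:pt, 13:pt, 14:pt, 15:F, 16:F, 19:pt, 20:pt, 21:pt, 22:F, 23:F, 24:F, 25:F
edges: (15,6,hask); (15,11,has); (15,12,has); (15,14,has); (16,6,has); (16,10,has); (16,13,hask); (16,14,has); (22,14,has); (22,19,has); (22,21,has); (23,10,has); (23,19,has); (23,20,has); (24,11,has); (24,20,has); (24,21,has); (25,19,has); (25,20,has); (25,21,has)


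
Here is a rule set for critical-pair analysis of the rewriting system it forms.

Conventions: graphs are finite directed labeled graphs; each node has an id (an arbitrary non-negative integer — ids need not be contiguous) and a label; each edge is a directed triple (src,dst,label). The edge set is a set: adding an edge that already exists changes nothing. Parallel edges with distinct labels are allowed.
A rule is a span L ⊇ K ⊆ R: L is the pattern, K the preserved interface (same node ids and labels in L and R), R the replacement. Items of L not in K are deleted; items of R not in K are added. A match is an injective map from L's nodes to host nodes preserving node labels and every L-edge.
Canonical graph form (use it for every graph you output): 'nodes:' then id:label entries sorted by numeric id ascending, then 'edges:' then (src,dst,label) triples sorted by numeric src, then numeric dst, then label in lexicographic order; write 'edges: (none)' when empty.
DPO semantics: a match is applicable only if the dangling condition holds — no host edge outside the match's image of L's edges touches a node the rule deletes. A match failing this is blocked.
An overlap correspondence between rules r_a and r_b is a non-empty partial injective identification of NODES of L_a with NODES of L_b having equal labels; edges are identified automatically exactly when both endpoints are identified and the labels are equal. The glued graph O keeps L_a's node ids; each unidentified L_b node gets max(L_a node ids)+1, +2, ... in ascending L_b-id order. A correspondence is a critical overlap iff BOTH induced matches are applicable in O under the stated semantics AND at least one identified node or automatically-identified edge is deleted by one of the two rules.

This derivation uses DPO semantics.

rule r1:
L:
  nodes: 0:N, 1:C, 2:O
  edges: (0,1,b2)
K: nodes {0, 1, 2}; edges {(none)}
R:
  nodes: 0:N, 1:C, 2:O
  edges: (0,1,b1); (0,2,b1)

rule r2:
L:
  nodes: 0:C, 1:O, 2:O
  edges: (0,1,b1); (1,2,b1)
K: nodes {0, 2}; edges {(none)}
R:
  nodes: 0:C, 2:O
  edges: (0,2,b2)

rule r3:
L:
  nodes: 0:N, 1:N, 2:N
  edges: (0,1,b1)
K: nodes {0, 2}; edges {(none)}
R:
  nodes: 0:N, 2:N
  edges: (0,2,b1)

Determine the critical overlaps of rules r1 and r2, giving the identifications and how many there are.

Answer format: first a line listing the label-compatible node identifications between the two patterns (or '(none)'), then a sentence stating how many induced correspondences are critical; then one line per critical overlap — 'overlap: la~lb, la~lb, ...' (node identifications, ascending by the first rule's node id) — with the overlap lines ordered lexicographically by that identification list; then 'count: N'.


label-compatible node identifications between L(r1) and L(r2): 1~0, 2~1, 2~2
2 of the induced correspondences are critical overlaps of r1 and r2.
overlap: 1~0, 2~1
overlap: 2~1
count: 2


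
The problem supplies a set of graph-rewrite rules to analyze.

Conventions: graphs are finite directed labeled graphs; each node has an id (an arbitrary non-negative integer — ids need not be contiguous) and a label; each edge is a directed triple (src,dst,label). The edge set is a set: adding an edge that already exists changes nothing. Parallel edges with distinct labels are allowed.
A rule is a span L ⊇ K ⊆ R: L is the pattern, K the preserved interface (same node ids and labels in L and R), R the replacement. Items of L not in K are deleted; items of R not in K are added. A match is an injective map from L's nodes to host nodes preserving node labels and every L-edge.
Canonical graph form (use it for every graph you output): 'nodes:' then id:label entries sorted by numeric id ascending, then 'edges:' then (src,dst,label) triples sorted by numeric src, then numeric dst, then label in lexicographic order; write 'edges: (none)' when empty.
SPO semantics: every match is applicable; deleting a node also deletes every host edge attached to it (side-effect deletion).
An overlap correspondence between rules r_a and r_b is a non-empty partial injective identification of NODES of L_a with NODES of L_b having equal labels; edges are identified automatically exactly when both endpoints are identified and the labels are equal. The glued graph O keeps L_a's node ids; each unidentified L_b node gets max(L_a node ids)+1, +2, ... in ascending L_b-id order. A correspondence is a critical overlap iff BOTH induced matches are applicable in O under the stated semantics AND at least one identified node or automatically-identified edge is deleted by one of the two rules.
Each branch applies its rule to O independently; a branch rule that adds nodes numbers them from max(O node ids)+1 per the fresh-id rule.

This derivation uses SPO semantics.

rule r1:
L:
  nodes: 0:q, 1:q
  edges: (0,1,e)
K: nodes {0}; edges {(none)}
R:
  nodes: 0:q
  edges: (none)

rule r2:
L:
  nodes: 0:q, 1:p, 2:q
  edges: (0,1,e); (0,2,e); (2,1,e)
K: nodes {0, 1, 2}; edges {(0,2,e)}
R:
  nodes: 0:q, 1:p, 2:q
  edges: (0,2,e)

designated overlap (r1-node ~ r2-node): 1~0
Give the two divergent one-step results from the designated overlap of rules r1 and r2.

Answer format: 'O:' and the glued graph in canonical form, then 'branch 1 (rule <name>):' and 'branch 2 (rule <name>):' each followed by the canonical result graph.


O:
nodes: 0:q, 1:q, 2:p, 3:q
edges: (0,1,e); (1,2,e); (1,3,e); (3,2,e)
branch 1 (rule r1):
nodes: 0:q, 2:p, 3:q
edges: (3,2,e)
branch 2 (rule r2):
nodes: 0:q, 1:q, 2:p, 3:q
edges: (0,1,e); (1,3,e)


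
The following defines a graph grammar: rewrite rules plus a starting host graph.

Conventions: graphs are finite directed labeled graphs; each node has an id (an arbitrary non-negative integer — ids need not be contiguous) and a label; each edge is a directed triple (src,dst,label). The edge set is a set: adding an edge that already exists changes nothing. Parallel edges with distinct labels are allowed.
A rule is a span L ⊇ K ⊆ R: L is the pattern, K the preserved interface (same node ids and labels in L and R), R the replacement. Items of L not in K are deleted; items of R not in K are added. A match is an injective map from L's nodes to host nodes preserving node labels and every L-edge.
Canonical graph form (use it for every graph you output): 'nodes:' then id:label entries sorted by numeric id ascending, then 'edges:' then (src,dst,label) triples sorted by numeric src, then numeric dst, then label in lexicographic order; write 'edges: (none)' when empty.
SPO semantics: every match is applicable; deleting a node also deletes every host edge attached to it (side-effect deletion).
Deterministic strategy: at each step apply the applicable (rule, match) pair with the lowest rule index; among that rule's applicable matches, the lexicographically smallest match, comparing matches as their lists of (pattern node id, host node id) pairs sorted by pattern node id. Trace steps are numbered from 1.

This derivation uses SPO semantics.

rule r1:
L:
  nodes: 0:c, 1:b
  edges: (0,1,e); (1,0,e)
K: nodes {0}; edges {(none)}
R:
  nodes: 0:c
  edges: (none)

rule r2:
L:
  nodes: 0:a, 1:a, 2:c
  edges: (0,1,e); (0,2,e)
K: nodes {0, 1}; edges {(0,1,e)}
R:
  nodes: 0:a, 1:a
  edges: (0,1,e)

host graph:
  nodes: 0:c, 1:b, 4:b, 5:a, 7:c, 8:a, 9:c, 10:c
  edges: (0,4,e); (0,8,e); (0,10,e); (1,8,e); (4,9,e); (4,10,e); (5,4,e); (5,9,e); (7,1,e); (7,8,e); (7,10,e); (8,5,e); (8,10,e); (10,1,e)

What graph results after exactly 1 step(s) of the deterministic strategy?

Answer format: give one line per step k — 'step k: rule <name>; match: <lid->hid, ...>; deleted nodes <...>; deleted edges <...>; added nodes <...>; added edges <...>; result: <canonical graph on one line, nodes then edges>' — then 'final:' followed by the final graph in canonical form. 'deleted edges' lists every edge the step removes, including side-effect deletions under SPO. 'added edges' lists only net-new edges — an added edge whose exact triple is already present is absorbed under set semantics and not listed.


step 1: rule r2; match: 0->8, 1->5, 2->10; deleted nodes 10; deleted edges (0,10,e); (4,10,e); (7,10,e); (8,10,e); (10,1,e); added nodes (none); added edges (none); result: nodes: 0:c, 1:b, 4:b, 5:a, 7:c, 8:a, 9:c edges: (0,4,e); (0,8,e); (1,8,e); (4,9,e); (5,4,e); (5,9,e); (7,1,e); (7,8,e); (8,5,e)
final:
nodes: 0:c, 1:b, 4:b, 5:a, 7:c, 8:a, 9:c
edges: (0,4,e); (0,8,e); (1,8,e); (4,9,e); (5,4,e); (5,9,e); (7,1,e); (7,8,e); (8,5,e)


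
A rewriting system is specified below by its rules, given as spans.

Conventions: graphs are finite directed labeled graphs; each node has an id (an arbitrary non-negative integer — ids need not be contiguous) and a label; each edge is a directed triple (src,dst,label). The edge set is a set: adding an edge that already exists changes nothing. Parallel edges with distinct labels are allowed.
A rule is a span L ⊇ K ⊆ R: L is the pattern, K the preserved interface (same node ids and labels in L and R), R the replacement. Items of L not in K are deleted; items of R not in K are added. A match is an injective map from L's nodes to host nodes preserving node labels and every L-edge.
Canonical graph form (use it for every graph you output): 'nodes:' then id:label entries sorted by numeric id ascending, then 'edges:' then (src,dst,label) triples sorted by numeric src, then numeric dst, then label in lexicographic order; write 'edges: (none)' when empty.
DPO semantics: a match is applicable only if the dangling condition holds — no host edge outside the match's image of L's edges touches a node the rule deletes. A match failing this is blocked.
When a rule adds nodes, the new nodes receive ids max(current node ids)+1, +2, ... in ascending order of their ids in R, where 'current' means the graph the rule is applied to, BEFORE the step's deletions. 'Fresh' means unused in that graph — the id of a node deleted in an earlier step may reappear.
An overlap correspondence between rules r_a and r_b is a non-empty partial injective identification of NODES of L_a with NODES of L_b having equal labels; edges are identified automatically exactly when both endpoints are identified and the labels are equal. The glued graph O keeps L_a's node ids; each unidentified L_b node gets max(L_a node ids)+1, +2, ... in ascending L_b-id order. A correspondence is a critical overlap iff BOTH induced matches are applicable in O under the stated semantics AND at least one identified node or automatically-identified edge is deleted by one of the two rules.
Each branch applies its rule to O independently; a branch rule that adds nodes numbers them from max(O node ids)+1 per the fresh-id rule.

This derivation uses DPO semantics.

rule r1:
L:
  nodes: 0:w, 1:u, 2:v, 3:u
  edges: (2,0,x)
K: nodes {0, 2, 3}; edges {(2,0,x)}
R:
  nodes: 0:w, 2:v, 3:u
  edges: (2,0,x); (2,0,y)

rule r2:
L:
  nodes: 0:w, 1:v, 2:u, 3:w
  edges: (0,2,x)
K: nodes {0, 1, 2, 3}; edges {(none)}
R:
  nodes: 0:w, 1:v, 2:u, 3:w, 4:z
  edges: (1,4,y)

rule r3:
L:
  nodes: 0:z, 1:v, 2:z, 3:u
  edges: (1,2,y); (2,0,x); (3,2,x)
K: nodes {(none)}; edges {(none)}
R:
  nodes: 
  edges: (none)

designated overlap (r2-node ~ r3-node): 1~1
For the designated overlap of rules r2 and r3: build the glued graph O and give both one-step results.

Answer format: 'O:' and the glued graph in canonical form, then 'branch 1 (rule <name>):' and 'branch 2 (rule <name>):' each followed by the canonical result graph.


O:
nodes: 0:w, 1:v, 2:u, 3:w, 4:z, 5:z, 6:u
edges: (0,2,x); (1,5,y); (5,4,x); (6,5,x)
branch 1 (rule r2):
nodes: 0:w, 1:v, 2:u, 3:w, 4:z, 5:z, 6:u, 7:z
edges: (1,5,y); (1,7,y); (5,4,x); (6,5,x)
branch 2 (rule r3):
nodes: 0:w, 2:u, 3:w
edges: (0,2,x)
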